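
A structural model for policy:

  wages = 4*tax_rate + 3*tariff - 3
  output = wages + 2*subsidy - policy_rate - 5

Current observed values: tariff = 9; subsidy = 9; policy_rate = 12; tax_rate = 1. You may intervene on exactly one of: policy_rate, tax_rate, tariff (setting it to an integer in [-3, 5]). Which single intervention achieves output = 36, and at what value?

Intervening on policy_rate: with other inputs at their observed values, output = -policy_rate + 41. Solving for 36 gives policy_rate = 5, within [-3, 5].
Intervening on tax_rate: output = 4*tax_rate + 25. Reaching 36 requires tax_rate = 11/4, not an integer.
Intervening on tariff: output = 3*tariff + 2. Reaching 36 requires tariff = 34/3, not an integer.

set policy_rate = 5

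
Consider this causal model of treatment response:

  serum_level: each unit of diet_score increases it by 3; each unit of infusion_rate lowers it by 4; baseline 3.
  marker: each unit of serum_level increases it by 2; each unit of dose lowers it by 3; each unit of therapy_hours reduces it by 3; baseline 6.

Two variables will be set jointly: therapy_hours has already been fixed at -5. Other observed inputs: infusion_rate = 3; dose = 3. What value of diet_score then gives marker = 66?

With therapy_hours held at -5:
Substituting into the serum_level equation gives serum_level = 3*diet_score - 9.
Substituting into the marker equation gives marker = 6*diet_score - 6.
Solve 6*diet_score - 6 = 66: diet_score = (66 + 6) / 6 = 12.

diet_score = 12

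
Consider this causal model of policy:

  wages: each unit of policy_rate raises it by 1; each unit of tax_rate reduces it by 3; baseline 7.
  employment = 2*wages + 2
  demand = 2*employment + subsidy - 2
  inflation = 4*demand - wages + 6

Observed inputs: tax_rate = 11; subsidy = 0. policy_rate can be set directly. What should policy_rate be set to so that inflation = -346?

policy_rate = 2

Substituting into the wages equation gives wages = policy_rate - 26.
Substituting into the employment equation gives employment = 2*policy_rate - 50.
demand becomes 4*policy_rate - 102.
inflation becomes 15*policy_rate - 376.
Solve 15*policy_rate - 376 = -346: policy_rate = (-346 + 376) / 15 = 2.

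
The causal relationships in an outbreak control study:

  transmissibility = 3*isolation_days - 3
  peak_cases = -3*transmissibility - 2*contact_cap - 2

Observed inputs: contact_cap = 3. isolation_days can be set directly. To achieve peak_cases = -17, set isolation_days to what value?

Substituting into the peak_cases equation gives peak_cases = -9*isolation_days + 1.
Solve -9*isolation_days + 1 = -17: isolation_days = (-17 - 1) / -9 = 2.

isolation_days = 2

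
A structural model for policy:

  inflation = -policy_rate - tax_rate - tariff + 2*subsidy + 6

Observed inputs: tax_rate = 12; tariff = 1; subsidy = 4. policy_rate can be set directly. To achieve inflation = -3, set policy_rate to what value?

Substituting into the inflation equation gives inflation = -policy_rate + 1.
Solve -policy_rate + 1 = -3: policy_rate = (-3 - 1) / -1 = 4.

policy_rate = 4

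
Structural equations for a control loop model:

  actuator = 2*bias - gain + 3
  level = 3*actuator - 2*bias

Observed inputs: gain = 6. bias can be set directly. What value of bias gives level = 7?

bias = 4

Substituting into the actuator equation gives actuator = 2*bias - 3.
This gives level = 4*bias - 9.
Solve 4*bias - 9 = 7: bias = (7 + 9) / 4 = 4.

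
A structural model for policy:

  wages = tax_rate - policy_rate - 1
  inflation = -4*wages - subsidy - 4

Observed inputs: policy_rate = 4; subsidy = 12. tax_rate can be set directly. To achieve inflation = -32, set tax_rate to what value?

tax_rate = 9

Substituting into the wages equation gives wages = tax_rate - 5.
Substituting into the inflation equation gives inflation = -4*tax_rate + 4.
Solve -4*tax_rate + 4 = -32: tax_rate = (-32 - 4) / -4 = 9.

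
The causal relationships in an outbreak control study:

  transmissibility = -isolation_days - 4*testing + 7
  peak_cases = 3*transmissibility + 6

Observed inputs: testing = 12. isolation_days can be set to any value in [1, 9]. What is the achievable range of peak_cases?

-144 to -120

Substituting into the transmissibility equation gives transmissibility = -isolation_days - 41.
So peak_cases = -3*isolation_days - 117.
Linear in isolation_days, so extremes are at the endpoints: isolation_days = 1 gives peak_cases = -120; isolation_days = 9 gives peak_cases = -144.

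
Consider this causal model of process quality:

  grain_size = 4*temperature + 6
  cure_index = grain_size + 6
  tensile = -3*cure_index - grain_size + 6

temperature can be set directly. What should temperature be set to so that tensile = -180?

Substituting into the cure_index equation gives cure_index = 4*temperature + 12.
Substituting into the tensile equation gives tensile = -16*temperature - 36.
Solve -16*temperature - 36 = -180: temperature = (-180 + 36) / -16 = 9.

temperature = 9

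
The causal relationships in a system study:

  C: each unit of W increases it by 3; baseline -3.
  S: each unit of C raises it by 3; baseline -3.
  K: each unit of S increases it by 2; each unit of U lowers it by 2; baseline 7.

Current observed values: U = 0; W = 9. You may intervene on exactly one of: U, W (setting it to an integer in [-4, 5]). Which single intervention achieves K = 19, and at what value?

set W = 2

Intervening on U: K = -2*U + 145. Reaching 19 requires U = 63, outside [-4, 5].
Intervening on W: with other inputs at their observed values, K = 18*W - 17. Solving for 19 gives W = 2, within [-4, 5].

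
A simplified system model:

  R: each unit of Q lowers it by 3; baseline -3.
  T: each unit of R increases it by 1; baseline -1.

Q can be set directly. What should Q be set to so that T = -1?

Q = -1

Substituting into the T equation gives T = -3*Q - 4.
Solve -3*Q - 4 = -1: Q = (-1 + 4) / -3 = -1.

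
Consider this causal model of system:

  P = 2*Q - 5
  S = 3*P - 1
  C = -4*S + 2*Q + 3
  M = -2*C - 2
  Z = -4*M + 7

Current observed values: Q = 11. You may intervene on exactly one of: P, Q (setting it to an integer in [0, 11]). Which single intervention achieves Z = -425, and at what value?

set P = 7

Intervening on P: with other inputs at their observed values, Z = -96*P + 247. Solving for -425 gives P = 7, within [0, 11].
Intervening on Q: Z = -176*Q + 551. Reaching -425 requires Q = 61/11, not an integer.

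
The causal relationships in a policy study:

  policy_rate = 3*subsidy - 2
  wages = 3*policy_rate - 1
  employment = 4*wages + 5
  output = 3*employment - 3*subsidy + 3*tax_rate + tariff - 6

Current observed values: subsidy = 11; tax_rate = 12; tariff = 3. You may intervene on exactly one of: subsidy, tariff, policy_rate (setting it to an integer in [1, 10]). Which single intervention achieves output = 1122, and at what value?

set tariff = 6

Intervening on subsidy: output = 105*subsidy - 36. Reaching 1122 requires subsidy = 386/35, not an integer.
Intervening on tariff: with other inputs at their observed values, output = tariff + 1116. Solving for 1122 gives tariff = 6, within [1, 10].
Intervening on policy_rate: output = 36*policy_rate + 3. Reaching 1122 requires policy_rate = 373/12, not an integer.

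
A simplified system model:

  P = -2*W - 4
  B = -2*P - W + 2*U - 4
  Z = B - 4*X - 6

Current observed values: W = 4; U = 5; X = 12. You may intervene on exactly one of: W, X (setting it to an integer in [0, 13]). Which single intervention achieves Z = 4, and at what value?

Intervening on W: Z = 3*W - 40. Reaching 4 requires W = 44/3, not an integer.
Intervening on X: with other inputs at their observed values, Z = -4*X + 20. Solving for 4 gives X = 4, within [0, 13].

set X = 4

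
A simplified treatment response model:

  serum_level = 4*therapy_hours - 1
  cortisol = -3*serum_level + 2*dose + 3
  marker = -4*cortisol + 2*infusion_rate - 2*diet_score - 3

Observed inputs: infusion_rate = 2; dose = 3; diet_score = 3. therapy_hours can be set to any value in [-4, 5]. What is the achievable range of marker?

-245 to 187

Substituting into the cortisol equation gives cortisol = -12*therapy_hours + 12.
Substituting into the marker equation gives marker = 48*therapy_hours - 53.
Linear in therapy_hours, so extremes are at the endpoints: therapy_hours = -4 gives marker = -245; therapy_hours = 5 gives marker = 187.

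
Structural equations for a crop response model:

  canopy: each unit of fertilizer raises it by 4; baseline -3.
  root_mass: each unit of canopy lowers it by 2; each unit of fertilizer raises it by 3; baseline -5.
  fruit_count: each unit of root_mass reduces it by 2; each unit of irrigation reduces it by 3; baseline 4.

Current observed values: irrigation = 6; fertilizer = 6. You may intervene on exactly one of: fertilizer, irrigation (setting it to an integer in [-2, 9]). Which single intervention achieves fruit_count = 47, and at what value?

Intervening on fertilizer: fruit_count = 10*fertilizer - 16. Reaching 47 requires fertilizer = 63/10, not an integer.
Intervening on irrigation: with other inputs at their observed values, fruit_count = -3*irrigation + 62. Solving for 47 gives irrigation = 5, within [-2, 9].

set irrigation = 5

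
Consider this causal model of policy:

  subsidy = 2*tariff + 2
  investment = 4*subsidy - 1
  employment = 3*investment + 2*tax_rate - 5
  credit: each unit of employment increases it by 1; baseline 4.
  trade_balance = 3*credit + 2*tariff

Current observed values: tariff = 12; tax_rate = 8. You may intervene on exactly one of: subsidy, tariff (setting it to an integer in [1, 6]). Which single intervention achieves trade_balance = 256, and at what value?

set tariff = 2

Intervening on subsidy: trade_balance = 36*subsidy + 60. Reaching 256 requires subsidy = 49/9, not an integer.
Intervening on tariff: with other inputs at their observed values, trade_balance = 74*tariff + 108. Solving for 256 gives tariff = 2, within [1, 6].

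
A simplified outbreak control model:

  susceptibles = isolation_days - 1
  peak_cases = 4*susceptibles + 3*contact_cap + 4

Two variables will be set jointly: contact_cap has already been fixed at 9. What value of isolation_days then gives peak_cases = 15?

isolation_days = -3

With contact_cap held at 9:
Substituting into the peak_cases equation gives peak_cases = 4*isolation_days + 27.
Solve 4*isolation_days + 27 = 15: isolation_days = (15 - 27) / 4 = -3.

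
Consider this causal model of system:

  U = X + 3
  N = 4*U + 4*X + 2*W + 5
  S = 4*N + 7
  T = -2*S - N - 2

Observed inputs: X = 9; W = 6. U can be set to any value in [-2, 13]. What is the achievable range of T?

-961 to -421

Intervening on U fixes its value directly, overriding its dependence on X.
Substituting into the N equation gives N = 4*U + 53.
S becomes 16*U + 219.
Substituting into the T equation gives T = -36*U - 493.
Linear in U, so extremes are at the endpoints: U = -2 gives T = -421; U = 13 gives T = -961.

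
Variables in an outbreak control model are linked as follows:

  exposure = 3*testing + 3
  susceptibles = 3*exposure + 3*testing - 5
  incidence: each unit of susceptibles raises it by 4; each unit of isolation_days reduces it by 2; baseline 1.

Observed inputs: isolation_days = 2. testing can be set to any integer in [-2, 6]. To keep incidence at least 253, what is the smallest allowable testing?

testing = 5

Substituting into the susceptibles equation gives susceptibles = 12*testing + 4.
incidence becomes 48*testing + 13.
Require 48*testing + 13 ≥ 253, so testing ≥ 5.
The smallest integer in [-2, 6] satisfying this is 5.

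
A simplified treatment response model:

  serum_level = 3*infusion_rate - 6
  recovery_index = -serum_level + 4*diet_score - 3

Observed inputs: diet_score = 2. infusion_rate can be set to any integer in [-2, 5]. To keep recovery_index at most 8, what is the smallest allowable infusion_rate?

Substituting into the recovery_index equation gives recovery_index = -3*infusion_rate + 11.
Require -3*infusion_rate + 11 ≤ 8, so infusion_rate ≥ 1.
The smallest integer in [-2, 5] satisfying this is 1.

infusion_rate = 1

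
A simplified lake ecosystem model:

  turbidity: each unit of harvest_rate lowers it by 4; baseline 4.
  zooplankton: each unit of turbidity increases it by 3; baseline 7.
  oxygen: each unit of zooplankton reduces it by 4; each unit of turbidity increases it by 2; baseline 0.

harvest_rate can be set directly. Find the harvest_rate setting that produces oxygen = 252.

harvest_rate = 8

Substituting into the zooplankton equation gives zooplankton = -12*harvest_rate + 19.
oxygen becomes 40*harvest_rate - 68.
Solve 40*harvest_rate - 68 = 252: harvest_rate = (252 + 68) / 40 = 8.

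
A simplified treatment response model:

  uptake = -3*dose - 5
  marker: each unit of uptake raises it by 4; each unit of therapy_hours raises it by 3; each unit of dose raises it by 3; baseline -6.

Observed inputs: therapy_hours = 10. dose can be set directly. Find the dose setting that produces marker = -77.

Substituting into the marker equation gives marker = -9*dose + 4.
Solve -9*dose + 4 = -77: dose = (-77 - 4) / -9 = 9.

dose = 9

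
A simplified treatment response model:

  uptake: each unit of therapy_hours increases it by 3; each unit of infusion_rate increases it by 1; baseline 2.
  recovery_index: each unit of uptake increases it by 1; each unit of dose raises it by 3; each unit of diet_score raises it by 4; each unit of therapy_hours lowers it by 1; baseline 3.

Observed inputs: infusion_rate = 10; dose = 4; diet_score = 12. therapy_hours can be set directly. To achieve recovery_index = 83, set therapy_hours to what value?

therapy_hours = 4

Substituting into the uptake equation gives uptake = 3*therapy_hours + 12.
So recovery_index = 2*therapy_hours + 75.
Solve 2*therapy_hours + 75 = 83: therapy_hours = (83 - 75) / 2 = 4.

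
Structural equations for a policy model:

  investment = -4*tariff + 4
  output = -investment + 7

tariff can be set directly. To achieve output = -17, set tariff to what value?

Substituting into the output equation gives output = 4*tariff + 3.
Solve 4*tariff + 3 = -17: tariff = (-17 - 3) / 4 = -5.

tariff = -5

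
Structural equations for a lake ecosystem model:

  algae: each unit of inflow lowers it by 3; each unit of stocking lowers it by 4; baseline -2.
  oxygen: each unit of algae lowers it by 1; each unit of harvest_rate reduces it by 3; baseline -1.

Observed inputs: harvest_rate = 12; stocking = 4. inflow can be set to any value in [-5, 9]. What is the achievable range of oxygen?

Substituting into the algae equation gives algae = -3*inflow - 18.
Substituting into the oxygen equation gives oxygen = 3*inflow - 19.
Linear in inflow, so extremes are at the endpoints: inflow = -5 gives oxygen = -34; inflow = 9 gives oxygen = 8.

-34 to 8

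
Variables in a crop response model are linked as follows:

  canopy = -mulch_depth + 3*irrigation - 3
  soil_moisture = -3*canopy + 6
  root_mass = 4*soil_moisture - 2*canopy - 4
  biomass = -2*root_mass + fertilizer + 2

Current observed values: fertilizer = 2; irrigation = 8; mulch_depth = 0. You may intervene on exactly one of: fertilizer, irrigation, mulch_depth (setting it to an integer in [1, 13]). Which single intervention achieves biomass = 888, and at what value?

set irrigation = 12

Intervening on fertilizer: biomass = fertilizer + 550. Reaching 888 requires fertilizer = 338, outside [1, 13].
Intervening on irrigation: with other inputs at their observed values, biomass = 84*irrigation - 120. Solving for 888 gives irrigation = 12, within [1, 13].
Intervening on mulch_depth: biomass = -28*mulch_depth + 552. Reaching 888 requires mulch_depth = -12, outside [1, 13].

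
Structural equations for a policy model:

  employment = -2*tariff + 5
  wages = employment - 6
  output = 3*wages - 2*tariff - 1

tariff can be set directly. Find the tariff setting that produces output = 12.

tariff = -2

Substituting into the wages equation gives wages = -2*tariff - 1.
This gives output = -8*tariff - 4.
Solve -8*tariff - 4 = 12: tariff = (12 + 4) / -8 = -2.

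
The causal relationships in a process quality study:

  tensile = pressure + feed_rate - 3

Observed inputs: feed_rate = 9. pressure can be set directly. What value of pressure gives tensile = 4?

pressure = -2

Substituting into the tensile equation gives tensile = pressure + 6.
Solve pressure + 6 = 4: pressure = (4 - 6) / 1 = -2.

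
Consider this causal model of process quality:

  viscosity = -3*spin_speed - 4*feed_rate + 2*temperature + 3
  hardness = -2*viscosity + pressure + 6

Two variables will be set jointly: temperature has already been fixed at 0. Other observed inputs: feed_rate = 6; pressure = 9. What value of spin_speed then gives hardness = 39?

With temperature held at 0:
Substituting into the viscosity equation gives viscosity = -3*spin_speed - 21.
Substituting into the hardness equation gives hardness = 6*spin_speed + 57.
Solve 6*spin_speed + 57 = 39: spin_speed = (39 - 57) / 6 = -3.

spin_speed = -3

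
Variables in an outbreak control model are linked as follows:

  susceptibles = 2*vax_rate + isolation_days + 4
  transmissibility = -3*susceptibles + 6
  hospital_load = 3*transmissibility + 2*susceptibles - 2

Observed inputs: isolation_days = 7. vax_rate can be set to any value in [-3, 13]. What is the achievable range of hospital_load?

-243 to -19

Substituting into the susceptibles equation gives susceptibles = 2*vax_rate + 11.
Substituting into the transmissibility equation gives transmissibility = -6*vax_rate - 27.
So hospital_load = -14*vax_rate - 61.
Linear in vax_rate, so extremes are at the endpoints: vax_rate = -3 gives hospital_load = -19; vax_rate = 13 gives hospital_load = -243.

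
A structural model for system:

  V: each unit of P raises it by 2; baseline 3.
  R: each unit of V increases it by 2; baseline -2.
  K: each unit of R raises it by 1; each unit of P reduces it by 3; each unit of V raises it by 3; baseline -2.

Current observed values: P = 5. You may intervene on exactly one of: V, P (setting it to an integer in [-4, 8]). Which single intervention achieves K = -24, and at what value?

set V = -1

Intervening on V: with other inputs at their observed values, K = 5*V - 19. Solving for -24 gives V = -1, within [-4, 8].
Intervening on P: K = 7*P + 11. Reaching -24 requires P = -5, outside [-4, 8].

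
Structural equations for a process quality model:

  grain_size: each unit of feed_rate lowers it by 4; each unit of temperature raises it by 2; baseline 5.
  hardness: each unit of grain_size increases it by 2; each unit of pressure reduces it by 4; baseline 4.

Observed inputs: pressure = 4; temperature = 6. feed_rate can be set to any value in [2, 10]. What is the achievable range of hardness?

Substituting into the grain_size equation gives grain_size = -4*feed_rate + 17.
Substituting into the hardness equation gives hardness = -8*feed_rate + 22.
Linear in feed_rate, so extremes are at the endpoints: feed_rate = 2 gives hardness = 6; feed_rate = 10 gives hardness = -58.

-58 to 6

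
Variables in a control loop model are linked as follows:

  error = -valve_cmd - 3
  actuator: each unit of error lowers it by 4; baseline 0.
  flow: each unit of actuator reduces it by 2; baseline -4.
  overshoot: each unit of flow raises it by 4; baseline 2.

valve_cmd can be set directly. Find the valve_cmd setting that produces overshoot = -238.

Substituting into the actuator equation gives actuator = 4*valve_cmd + 12.
So flow = -8*valve_cmd - 28.
Substituting into the overshoot equation gives overshoot = -32*valve_cmd - 110.
Solve -32*valve_cmd - 110 = -238: valve_cmd = (-238 + 110) / -32 = 4.

valve_cmd = 4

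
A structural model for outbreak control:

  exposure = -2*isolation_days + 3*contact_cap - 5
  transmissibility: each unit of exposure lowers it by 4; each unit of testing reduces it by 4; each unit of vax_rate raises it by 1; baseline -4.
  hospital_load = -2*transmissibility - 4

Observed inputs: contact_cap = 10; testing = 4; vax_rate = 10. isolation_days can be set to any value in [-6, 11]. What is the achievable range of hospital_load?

40 to 312

Substituting into the exposure equation gives exposure = -2*isolation_days + 25.
Substituting into the transmissibility equation gives transmissibility = 8*isolation_days - 110.
So hospital_load = -16*isolation_days + 216.
Linear in isolation_days, so extremes are at the endpoints: isolation_days = -6 gives hospital_load = 312; isolation_days = 11 gives hospital_load = 40.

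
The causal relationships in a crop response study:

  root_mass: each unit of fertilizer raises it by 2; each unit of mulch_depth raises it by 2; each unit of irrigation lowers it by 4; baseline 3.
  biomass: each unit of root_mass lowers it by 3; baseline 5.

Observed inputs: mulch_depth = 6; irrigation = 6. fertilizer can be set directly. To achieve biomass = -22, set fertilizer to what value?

fertilizer = 9

Substituting into the root_mass equation gives root_mass = 2*fertilizer - 9.
Substituting into the biomass equation gives biomass = -6*fertilizer + 32.
Solve -6*fertilizer + 32 = -22: fertilizer = (-22 - 32) / -6 = 9.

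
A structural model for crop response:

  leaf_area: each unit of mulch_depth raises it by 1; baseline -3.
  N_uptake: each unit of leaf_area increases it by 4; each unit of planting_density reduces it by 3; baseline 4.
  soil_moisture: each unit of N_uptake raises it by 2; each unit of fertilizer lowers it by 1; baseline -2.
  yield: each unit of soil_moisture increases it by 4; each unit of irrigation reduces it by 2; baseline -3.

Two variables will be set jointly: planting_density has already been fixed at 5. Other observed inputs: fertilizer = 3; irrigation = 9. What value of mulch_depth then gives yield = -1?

mulch_depth = 7

With planting_density held at 5:
Substituting into the N_uptake equation gives N_uptake = 4*mulch_depth - 23.
This gives soil_moisture = 8*mulch_depth - 51.
This gives yield = 32*mulch_depth - 225.
Solve 32*mulch_depth - 225 = -1: mulch_depth = (-1 + 225) / 32 = 7.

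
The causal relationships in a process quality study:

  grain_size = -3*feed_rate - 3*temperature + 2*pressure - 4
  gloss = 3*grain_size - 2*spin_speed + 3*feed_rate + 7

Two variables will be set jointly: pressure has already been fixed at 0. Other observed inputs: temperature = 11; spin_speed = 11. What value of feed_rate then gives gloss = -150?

feed_rate = 4

With pressure held at 0:
Substituting into the grain_size equation gives grain_size = -3*feed_rate - 37.
gloss becomes -6*feed_rate - 126.
Solve -6*feed_rate - 126 = -150: feed_rate = (-150 + 126) / -6 = 4.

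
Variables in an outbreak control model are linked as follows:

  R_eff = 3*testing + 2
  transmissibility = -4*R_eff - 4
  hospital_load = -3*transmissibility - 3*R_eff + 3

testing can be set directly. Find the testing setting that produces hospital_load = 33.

testing = 0

Substituting into the transmissibility equation gives transmissibility = -12*testing - 12.
Substituting into the hospital_load equation gives hospital_load = 27*testing + 33.
Solve 27*testing + 33 = 33: testing = (33 - 33) / 27 = 0.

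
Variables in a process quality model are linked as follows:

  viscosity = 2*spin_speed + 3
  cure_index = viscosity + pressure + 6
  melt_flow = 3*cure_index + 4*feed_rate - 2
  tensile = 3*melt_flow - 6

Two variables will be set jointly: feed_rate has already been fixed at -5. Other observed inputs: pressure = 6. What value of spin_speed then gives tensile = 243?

spin_speed = 10

With feed_rate held at -5:
Substituting into the cure_index equation gives cure_index = 2*spin_speed + 15.
Substituting into the melt_flow equation gives melt_flow = 6*spin_speed + 23.
This gives tensile = 18*spin_speed + 63.
Solve 18*spin_speed + 63 = 243: spin_speed = (243 - 63) / 18 = 10.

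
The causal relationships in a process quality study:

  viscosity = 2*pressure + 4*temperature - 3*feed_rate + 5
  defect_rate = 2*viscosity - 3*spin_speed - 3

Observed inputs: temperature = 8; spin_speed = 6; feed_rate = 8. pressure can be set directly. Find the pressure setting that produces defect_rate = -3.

pressure = -2

Substituting into the viscosity equation gives viscosity = 2*pressure + 13.
defect_rate becomes 4*pressure + 5.
Solve 4*pressure + 5 = -3: pressure = (-3 - 5) / 4 = -2.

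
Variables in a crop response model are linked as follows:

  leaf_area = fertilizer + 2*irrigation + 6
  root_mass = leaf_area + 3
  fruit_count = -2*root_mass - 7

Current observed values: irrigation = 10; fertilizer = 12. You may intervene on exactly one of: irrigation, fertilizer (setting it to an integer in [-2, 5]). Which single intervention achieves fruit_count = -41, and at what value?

set irrigation = -2

Intervening on irrigation: with other inputs at their observed values, fruit_count = -4*irrigation - 49. Solving for -41 gives irrigation = -2, within [-2, 5].
Intervening on fertilizer: fruit_count = -2*fertilizer - 65. Reaching -41 requires fertilizer = -12, outside [-2, 5].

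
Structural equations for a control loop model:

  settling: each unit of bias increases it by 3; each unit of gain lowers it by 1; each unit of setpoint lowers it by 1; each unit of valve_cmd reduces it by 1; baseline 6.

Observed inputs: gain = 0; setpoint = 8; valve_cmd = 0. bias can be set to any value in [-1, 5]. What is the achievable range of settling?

Substituting into the settling equation gives settling = 3*bias - 2.
Linear in bias, so extremes are at the endpoints: bias = -1 gives settling = -5; bias = 5 gives settling = 13.

-5 to 13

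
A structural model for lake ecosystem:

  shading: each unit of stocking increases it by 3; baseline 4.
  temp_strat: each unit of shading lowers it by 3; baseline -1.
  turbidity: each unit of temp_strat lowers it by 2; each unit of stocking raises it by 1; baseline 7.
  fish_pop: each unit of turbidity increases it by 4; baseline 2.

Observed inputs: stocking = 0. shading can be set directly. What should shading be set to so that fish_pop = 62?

shading = 1

Intervening on shading fixes its value directly, overriding its dependence on stocking.
Substituting into the turbidity equation gives turbidity = 6*shading + 9.
Substituting into the fish_pop equation gives fish_pop = 24*shading + 38.
Solve 24*shading + 38 = 62: shading = (62 - 38) / 24 = 1.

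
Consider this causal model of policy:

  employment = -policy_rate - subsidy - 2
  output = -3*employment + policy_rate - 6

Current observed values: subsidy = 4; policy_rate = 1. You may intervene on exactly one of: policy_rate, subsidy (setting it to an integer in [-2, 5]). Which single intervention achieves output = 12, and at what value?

Intervening on policy_rate: with other inputs at their observed values, output = 4*policy_rate + 12. Solving for 12 gives policy_rate = 0, within [-2, 5].
Intervening on subsidy: output = 3*subsidy + 4. Reaching 12 requires subsidy = 8/3, not an integer.

set policy_rate = 0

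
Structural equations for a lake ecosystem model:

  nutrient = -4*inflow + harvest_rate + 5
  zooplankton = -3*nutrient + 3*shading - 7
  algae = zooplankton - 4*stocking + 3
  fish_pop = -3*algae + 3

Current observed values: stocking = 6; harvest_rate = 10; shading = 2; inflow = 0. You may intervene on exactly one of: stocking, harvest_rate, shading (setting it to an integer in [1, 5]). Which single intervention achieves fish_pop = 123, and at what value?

set harvest_rate = 1

Intervening on stocking: fish_pop = 12*stocking + 132. Reaching 123 requires stocking = -3/4, not an integer.
Intervening on harvest_rate: with other inputs at their observed values, fish_pop = 9*harvest_rate + 114. Solving for 123 gives harvest_rate = 1, within [1, 5].
Intervening on shading: fish_pop = -9*shading + 222. Reaching 123 requires shading = 11, outside [1, 5].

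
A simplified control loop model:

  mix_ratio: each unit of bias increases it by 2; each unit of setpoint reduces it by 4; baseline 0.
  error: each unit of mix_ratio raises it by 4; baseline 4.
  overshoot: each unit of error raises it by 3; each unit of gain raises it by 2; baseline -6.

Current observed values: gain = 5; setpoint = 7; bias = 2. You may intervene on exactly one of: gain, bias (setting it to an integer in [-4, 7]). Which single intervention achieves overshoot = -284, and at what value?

set gain = -1

Intervening on gain: with other inputs at their observed values, overshoot = 2*gain - 282. Solving for -284 gives gain = -1, within [-4, 7].
Intervening on bias: overshoot = 24*bias - 320. Reaching -284 requires bias = 3/2, not an integer.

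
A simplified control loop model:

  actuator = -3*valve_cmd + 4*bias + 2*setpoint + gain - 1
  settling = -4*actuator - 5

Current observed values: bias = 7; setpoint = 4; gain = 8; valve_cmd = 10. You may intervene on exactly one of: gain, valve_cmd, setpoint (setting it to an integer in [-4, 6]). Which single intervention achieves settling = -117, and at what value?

Intervening on gain: settling = -4*gain - 25. Reaching -117 requires gain = 23, outside [-4, 6].
Intervening on valve_cmd: with other inputs at their observed values, settling = 12*valve_cmd - 177. Solving for -117 gives valve_cmd = 5, within [-4, 6].
Intervening on setpoint: settling = -8*setpoint - 25. Reaching -117 requires setpoint = 23/2, not an integer.

set valve_cmd = 5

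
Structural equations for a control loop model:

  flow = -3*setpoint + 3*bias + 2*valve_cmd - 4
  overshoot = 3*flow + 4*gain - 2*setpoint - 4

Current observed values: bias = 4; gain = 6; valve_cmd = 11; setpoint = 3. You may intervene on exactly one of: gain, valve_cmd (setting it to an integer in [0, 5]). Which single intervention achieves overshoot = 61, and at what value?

Intervening on gain: with other inputs at their observed values, overshoot = 4*gain + 53. Solving for 61 gives gain = 2, within [0, 5].
Intervening on valve_cmd: overshoot = 6*valve_cmd + 11. Reaching 61 requires valve_cmd = 25/3, not an integer.

set gain = 2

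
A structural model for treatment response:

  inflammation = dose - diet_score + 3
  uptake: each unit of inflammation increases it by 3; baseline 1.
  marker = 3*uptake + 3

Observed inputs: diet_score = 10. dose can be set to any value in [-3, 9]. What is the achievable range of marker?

-84 to 24

Substituting into the inflammation equation gives inflammation = dose - 7.
This gives uptake = 3*dose - 20.
Substituting into the marker equation gives marker = 9*dose - 57.
Linear in dose, so extremes are at the endpoints: dose = -3 gives marker = -84; dose = 9 gives marker = 24.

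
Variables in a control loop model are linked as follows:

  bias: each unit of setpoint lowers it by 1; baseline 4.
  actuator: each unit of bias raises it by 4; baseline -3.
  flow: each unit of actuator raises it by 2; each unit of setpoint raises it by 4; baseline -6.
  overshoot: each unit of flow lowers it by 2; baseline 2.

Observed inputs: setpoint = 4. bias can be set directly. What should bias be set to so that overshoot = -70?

bias = 4

Intervening on bias fixes its value directly, overriding its dependence on setpoint.
Substituting into the flow equation gives flow = 8*bias + 4.
Substituting into the overshoot equation gives overshoot = -16*bias - 6.
Solve -16*bias - 6 = -70: bias = (-70 + 6) / -16 = 4.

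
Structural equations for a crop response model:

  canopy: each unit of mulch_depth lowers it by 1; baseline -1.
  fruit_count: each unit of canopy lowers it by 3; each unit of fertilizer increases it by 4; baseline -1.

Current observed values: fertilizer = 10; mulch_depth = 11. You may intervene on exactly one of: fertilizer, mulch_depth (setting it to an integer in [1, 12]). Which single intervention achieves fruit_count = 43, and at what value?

Intervening on fertilizer: with other inputs at their observed values, fruit_count = 4*fertilizer + 35. Solving for 43 gives fertilizer = 2, within [1, 12].
Intervening on mulch_depth: fruit_count = 3*mulch_depth + 42. Reaching 43 requires mulch_depth = 1/3, not an integer.

set fertilizer = 2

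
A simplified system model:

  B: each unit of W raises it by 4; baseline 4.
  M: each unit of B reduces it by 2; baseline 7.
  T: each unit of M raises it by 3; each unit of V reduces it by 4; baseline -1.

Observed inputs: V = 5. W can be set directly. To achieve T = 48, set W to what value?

Substituting into the M equation gives M = -8*W - 1.
Substituting into the T equation gives T = -24*W - 24.
Solve -24*W - 24 = 48: W = (48 + 24) / -24 = -3.

W = -3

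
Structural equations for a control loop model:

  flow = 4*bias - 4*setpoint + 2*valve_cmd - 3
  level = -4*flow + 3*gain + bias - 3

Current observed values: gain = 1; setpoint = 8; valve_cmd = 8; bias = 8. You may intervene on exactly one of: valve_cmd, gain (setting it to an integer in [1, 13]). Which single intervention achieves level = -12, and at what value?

Intervening on valve_cmd: with other inputs at their observed values, level = -8*valve_cmd + 20. Solving for -12 gives valve_cmd = 4, within [1, 13].
Intervening on gain: level = 3*gain - 47. Reaching -12 requires gain = 35/3, not an integer.

set valve_cmd = 4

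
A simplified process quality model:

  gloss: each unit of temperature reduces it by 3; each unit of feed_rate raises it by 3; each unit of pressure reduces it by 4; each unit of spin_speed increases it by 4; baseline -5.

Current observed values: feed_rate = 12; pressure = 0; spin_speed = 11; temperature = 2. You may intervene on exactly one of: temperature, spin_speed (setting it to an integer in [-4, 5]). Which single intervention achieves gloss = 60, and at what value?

set temperature = 5

Intervening on temperature: with other inputs at their observed values, gloss = -3*temperature + 75. Solving for 60 gives temperature = 5, within [-4, 5].
Intervening on spin_speed: gloss = 4*spin_speed + 25. Reaching 60 requires spin_speed = 35/4, not an integer.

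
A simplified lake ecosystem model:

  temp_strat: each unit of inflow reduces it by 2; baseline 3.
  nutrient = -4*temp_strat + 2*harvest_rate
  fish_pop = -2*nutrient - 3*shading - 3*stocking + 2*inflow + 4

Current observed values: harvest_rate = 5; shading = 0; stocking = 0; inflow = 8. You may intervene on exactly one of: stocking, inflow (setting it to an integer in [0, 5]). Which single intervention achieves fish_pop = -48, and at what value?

Intervening on stocking: fish_pop = -3*stocking - 104. Reaching -48 requires stocking = -56/3, not an integer.
Intervening on inflow: with other inputs at their observed values, fish_pop = -14*inflow + 8. Solving for -48 gives inflow = 4, within [0, 5].

set inflow = 4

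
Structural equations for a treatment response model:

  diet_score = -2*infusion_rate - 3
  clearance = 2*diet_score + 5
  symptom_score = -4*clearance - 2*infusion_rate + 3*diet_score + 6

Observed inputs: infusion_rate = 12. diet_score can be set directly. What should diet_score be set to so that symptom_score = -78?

diet_score = 8

Intervening on diet_score fixes its value directly, overriding its dependence on infusion_rate.
Substituting into the symptom_score equation gives symptom_score = -5*diet_score - 38.
Solve -5*diet_score - 38 = -78: diet_score = (-78 + 38) / -5 = 8.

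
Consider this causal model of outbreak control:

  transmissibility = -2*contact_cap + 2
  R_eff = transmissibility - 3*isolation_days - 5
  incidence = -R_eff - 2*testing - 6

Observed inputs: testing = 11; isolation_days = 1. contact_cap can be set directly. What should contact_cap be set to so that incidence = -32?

contact_cap = -5

Substituting into the R_eff equation gives R_eff = -2*contact_cap - 6.
This gives incidence = 2*contact_cap - 22.
Solve 2*contact_cap - 22 = -32: contact_cap = (-32 + 22) / 2 = -5.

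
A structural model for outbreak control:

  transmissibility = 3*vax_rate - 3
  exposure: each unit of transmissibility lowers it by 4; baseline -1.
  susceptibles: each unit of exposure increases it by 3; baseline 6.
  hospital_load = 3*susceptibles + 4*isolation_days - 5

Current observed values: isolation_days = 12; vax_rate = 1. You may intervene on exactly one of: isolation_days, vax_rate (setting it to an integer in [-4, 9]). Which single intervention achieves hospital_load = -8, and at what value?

set isolation_days = -3

Intervening on isolation_days: with other inputs at their observed values, hospital_load = 4*isolation_days + 4. Solving for -8 gives isolation_days = -3, within [-4, 9].
Intervening on vax_rate: hospital_load = -108*vax_rate + 160. Reaching -8 requires vax_rate = 14/9, not an integer.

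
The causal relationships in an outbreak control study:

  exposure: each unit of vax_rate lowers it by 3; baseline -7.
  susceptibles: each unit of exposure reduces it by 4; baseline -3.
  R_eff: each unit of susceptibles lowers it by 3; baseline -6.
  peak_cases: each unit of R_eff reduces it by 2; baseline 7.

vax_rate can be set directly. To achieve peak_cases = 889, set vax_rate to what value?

vax_rate = 10

Substituting into the susceptibles equation gives susceptibles = 12*vax_rate + 25.
R_eff becomes -36*vax_rate - 81.
Substituting into the peak_cases equation gives peak_cases = 72*vax_rate + 169.
Solve 72*vax_rate + 169 = 889: vax_rate = (889 - 169) / 72 = 10.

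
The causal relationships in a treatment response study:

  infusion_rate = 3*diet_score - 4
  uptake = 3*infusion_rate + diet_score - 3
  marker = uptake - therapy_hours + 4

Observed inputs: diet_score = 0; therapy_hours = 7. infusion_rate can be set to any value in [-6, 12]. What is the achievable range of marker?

-24 to 30

Intervening on infusion_rate fixes its value directly, overriding its dependence on diet_score.
Substituting into the uptake equation gives uptake = 3*infusion_rate - 3.
Substituting into the marker equation gives marker = 3*infusion_rate - 6.
Linear in infusion_rate, so extremes are at the endpoints: infusion_rate = -6 gives marker = -24; infusion_rate = 12 gives marker = 30.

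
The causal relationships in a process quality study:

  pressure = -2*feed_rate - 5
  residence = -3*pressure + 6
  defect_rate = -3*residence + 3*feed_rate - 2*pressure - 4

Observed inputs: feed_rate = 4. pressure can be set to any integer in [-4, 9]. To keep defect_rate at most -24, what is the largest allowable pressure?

Intervening on pressure fixes its value directly, overriding its dependence on feed_rate.
Substituting into the defect_rate equation gives defect_rate = 7*pressure - 10.
Require 7*pressure - 10 ≤ -24, so pressure ≤ -2.
The largest integer in [-4, 9] satisfying this is -2.

pressure = -2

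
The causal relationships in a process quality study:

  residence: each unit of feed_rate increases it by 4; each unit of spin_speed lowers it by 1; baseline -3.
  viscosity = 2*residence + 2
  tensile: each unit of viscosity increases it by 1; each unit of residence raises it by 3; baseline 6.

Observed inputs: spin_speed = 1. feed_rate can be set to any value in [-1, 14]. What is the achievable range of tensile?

-32 to 268

Substituting into the residence equation gives residence = 4*feed_rate - 4.
So viscosity = 8*feed_rate - 6.
This gives tensile = 20*feed_rate - 12.
Linear in feed_rate, so extremes are at the endpoints: feed_rate = -1 gives tensile = -32; feed_rate = 14 gives tensile = 268.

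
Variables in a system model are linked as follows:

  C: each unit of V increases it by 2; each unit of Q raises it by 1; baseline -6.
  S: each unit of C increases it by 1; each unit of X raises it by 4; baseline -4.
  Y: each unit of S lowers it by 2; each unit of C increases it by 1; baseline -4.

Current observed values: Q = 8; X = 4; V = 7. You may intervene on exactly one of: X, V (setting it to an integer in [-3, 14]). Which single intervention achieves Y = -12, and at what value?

set X = 0

Intervening on X: with other inputs at their observed values, Y = -8*X - 12. Solving for -12 gives X = 0, within [-3, 14].
Intervening on V: Y = -2*V - 30. Reaching -12 requires V = -9, outside [-3, 14].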